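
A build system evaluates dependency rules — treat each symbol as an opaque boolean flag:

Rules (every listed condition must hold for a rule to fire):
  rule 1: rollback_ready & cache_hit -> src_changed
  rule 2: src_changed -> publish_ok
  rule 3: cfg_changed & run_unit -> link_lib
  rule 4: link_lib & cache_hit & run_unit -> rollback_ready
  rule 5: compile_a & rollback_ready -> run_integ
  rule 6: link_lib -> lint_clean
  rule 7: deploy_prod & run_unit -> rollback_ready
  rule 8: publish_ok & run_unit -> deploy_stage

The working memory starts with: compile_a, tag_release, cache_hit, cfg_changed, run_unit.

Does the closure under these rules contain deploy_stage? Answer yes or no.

yes

Round 1 fires rule 3, giving link_lib.
Round 2 fires rule 4, rule 6, giving rollback_ready, lint_clean.
Round 3 fires rule 1, rule 5, giving src_changed, run_integ.
Round 4 fires rule 2, giving publish_ok.
Round 5 fires rule 8, giving deploy_stage.
deploy_stage appears in round 5, so it is derivable.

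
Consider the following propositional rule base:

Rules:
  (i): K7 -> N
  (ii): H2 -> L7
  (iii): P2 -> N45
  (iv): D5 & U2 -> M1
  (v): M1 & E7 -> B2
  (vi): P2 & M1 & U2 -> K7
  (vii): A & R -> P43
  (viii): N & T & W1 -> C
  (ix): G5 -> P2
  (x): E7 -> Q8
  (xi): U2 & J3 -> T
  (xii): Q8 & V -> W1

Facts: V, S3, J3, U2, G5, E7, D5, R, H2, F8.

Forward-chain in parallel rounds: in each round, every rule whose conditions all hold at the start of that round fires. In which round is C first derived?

4

Round 1 — (ii), (iv), (ix), (x), (xi), derive L7, M1, P2, Q8, T.
Round 2 — (iii), (v), (vi), (xii), derive N45, B2, K7, W1.
Round 3 — (i), derive N.
Round 4 — (viii), derive C.
C first appears in round 4.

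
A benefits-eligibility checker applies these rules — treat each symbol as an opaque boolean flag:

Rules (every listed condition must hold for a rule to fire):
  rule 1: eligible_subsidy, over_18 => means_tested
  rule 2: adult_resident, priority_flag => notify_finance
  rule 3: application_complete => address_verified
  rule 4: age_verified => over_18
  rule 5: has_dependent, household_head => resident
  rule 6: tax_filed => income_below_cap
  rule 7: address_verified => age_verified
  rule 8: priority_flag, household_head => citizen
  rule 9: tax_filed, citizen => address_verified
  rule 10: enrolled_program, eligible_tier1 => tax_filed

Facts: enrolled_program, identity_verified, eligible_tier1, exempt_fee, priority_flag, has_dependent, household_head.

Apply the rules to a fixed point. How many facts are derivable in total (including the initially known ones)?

14

Round 1: rule 5 [has_dependent, household_head => resident]; rule 8 [priority_flag, household_head => citizen]; rule 10 [enrolled_program, eligible_tier1 => tax_filed]. New: resident, citizen, tax_filed.
Round 2: rule 6 [tax_filed => income_below_cap]; rule 9 [tax_filed, citizen => address_verified]. New: income_below_cap, address_verified.
Round 3: rule 7 [address_verified => age_verified]. New: age_verified.
Round 4: rule 4 [age_verified => over_18]. New: over_18.
Closure: {address_verified, age_verified, citizen, eligible_tier1, enrolled_program, exempt_fee, has_dependent, household_head, identity_verified, income_below_cap, over_18, priority_flag, resident, tax_filed} — 14 facts.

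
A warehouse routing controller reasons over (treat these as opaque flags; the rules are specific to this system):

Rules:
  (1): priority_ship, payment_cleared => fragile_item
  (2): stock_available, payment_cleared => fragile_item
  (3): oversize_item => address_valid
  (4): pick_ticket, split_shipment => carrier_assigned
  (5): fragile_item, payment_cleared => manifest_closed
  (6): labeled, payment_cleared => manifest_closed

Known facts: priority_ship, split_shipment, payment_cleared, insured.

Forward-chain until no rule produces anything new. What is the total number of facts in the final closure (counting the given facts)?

Round 1 — (1), derive fragile_item.
Round 2 — (5), derive manifest_closed.
Closure: {fragile_item, insured, manifest_closed, payment_cleared, priority_ship, split_shipment} — 6 facts.

6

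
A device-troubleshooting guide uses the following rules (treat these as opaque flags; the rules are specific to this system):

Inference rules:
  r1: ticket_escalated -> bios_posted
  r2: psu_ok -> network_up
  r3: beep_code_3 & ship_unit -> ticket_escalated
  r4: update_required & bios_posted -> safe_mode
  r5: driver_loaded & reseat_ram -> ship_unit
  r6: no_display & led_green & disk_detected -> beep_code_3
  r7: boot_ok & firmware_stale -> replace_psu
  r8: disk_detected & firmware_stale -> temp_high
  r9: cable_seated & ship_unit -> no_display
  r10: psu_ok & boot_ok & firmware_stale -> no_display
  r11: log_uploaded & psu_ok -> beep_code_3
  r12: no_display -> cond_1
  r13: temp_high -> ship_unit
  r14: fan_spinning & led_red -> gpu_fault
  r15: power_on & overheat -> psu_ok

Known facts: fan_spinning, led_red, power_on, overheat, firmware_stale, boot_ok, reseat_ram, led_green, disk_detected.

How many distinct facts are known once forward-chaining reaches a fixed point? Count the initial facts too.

Round 1: r7 [boot_ok & firmware_stale -> replace_psu]; r8 [disk_detected & firmware_stale -> temp_high]; r14 [fan_spinning & led_red -> gpu_fault]; r15 [power_on & overheat -> psu_ok]. New: replace_psu, temp_high, gpu_fault, psu_ok.
Round 2: r2 [psu_ok -> network_up]; r10 [psu_ok & boot_ok & firmware_stale -> no_display]; r13 [temp_high -> ship_unit]. New: network_up, no_display, ship_unit.
Round 3: r6 [no_display & led_green & disk_detected -> beep_code_3]; r12 [no_display -> cond_1]. New: beep_code_3, cond_1.
Round 4: r3 [beep_code_3 & ship_unit -> ticket_escalated]. New: ticket_escalated.
Round 5: r1 [ticket_escalated -> bios_posted]. New: bios_posted.
Closure: {beep_code_3, bios_posted, boot_ok, cond_1, disk_detected, fan_spinning, firmware_stale, gpu_fault, led_green, led_red, network_up, no_display, overheat, power_on, psu_ok, replace_psu, reseat_ram, ship_unit, temp_high, ticket_escalated} — 20 facts.

20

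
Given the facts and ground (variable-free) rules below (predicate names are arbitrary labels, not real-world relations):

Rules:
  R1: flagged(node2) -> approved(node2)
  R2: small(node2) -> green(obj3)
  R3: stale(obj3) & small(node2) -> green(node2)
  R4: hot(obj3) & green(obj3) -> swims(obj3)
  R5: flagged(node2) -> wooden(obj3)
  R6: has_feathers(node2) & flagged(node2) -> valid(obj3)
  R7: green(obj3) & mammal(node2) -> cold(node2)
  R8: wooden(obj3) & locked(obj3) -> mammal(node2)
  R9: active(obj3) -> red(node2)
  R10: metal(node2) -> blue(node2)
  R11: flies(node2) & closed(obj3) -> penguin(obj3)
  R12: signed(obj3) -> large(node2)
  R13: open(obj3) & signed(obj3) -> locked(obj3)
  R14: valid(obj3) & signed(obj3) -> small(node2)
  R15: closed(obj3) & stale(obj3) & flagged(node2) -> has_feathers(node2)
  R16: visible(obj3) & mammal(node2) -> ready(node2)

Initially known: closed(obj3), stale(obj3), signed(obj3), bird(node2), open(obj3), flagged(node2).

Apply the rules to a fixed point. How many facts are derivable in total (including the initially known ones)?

17

Round 1: R1 [flagged(node2) -> approved(node2)]; R5 [flagged(node2) -> wooden(obj3)]; R12 [signed(obj3) -> large(node2)]; R13 [open(obj3) & signed(obj3) -> locked(obj3)]; R15 [closed(obj3) & stale(obj3) & flagged(node2) -> has_feathers(node2)]. New: approved(node2), wooden(obj3), large(node2), locked(obj3), has_feathers(node2).
Round 2: R6 [has_feathers(node2) & flagged(node2) -> valid(obj3)]; R8 [wooden(obj3) & locked(obj3) -> mammal(node2)]. New: valid(obj3), mammal(node2).
Round 3: R14 [valid(obj3) & signed(obj3) -> small(node2)]. New: small(node2).
Round 4: R2 [small(node2) -> green(obj3)]; R3 [stale(obj3) & small(node2) -> green(node2)]. New: green(obj3), green(node2).
Round 5: R7 [green(obj3) & mammal(node2) -> cold(node2)]. New: cold(node2).
Closure: {approved(node2), bird(node2), closed(obj3), cold(node2), flagged(node2), green(node2), green(obj3), has_feathers(node2), large(node2), locked(obj3), mammal(node2), open(obj3), signed(obj3), small(node2), stale(obj3), valid(obj3), wooden(obj3)} — 17 facts.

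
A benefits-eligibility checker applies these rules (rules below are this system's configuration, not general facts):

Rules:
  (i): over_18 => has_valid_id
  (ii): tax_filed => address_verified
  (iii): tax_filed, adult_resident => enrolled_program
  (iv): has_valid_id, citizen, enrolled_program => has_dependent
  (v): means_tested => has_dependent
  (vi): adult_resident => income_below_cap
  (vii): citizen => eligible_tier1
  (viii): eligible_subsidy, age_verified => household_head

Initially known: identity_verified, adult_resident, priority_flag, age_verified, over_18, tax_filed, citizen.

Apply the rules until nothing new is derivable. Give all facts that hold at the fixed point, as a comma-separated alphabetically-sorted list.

address_verified, adult_resident, age_verified, citizen, eligible_tier1, enrolled_program, has_dependent, has_valid_id, identity_verified, income_below_cap, over_18, priority_flag, tax_filed

Round 1: (i) [over_18 => has_valid_id]; (ii) [tax_filed => address_verified]; (iii) [tax_filed, adult_resident => enrolled_program]; (vi) [adult_resident => income_below_cap]; (vii) [citizen => eligible_tier1]. Adds has_valid_id, address_verified, enrolled_program, income_below_cap, eligible_tier1.
Round 2: (iv) [has_valid_id, citizen, enrolled_program => has_dependent]. Adds has_dependent.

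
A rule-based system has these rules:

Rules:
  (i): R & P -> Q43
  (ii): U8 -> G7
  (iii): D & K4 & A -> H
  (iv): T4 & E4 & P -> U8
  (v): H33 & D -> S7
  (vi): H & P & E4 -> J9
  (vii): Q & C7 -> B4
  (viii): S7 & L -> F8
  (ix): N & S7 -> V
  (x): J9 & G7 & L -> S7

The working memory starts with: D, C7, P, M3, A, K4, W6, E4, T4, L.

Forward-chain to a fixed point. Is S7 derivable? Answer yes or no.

yes

Round 1: (iii) [D & K4 & A -> H]; (iv) [T4 & E4 & P -> U8]. Adds H, U8.
Round 2: (ii) [U8 -> G7]; (vi) [H & P & E4 -> J9]. Adds G7, J9.
Round 3: (x) [J9 & G7 & L -> S7]. Adds S7.
Round 4: (viii) [S7 & L -> F8]. Adds F8.
S7 appears in round 3, so it is derivable.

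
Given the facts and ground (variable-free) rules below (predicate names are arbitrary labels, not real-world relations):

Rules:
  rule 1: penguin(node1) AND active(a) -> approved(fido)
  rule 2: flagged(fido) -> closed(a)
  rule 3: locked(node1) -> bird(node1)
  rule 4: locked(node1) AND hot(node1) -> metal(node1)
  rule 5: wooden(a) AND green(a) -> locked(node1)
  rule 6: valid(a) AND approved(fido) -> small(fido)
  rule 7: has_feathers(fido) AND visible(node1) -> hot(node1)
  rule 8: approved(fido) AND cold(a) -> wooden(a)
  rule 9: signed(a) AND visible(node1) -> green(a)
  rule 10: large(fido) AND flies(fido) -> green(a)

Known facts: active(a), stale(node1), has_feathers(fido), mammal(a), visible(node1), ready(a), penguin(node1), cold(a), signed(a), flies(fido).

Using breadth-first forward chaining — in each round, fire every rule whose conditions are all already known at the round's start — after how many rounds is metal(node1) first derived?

Round 1: rule 1 [penguin(node1) AND active(a) -> approved(fido)]; rule 7 [has_feathers(fido) AND visible(node1) -> hot(node1)]; rule 9 [signed(a) AND visible(node1) -> green(a)]. Adds approved(fido), hot(node1), green(a).
Round 2: rule 8 [approved(fido) AND cold(a) -> wooden(a)]. Adds wooden(a).
Round 3: rule 5 [wooden(a) AND green(a) -> locked(node1)]. Adds locked(node1).
Round 4: rule 3 [locked(node1) -> bird(node1)]; rule 4 [locked(node1) AND hot(node1) -> metal(node1)]. Adds bird(node1), metal(node1).
metal(node1) first appears in round 4.

4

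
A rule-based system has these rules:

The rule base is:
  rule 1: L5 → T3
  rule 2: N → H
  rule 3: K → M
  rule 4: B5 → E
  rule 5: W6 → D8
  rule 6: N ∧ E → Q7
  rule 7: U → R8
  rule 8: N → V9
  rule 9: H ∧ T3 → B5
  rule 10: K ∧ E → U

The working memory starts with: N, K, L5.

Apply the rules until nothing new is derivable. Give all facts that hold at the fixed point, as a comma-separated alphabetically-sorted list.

[1] rule 1 [L5 → T3]; rule 2 [N → H]; rule 3 [K → M]; rule 8 [N → V9]. ⇒ new: T3, H, M, V9.
[2] rule 9 [H ∧ T3 → B5]. ⇒ new: B5.
[3] rule 4 [B5 → E]. ⇒ new: E.
[4] rule 6 [N ∧ E → Q7]; rule 10 [K ∧ E → U]. ⇒ new: Q7, U.
[5] rule 7 [U → R8]. ⇒ new: R8.

B5, E, H, K, L5, M, N, Q7, R8, T3, U, V9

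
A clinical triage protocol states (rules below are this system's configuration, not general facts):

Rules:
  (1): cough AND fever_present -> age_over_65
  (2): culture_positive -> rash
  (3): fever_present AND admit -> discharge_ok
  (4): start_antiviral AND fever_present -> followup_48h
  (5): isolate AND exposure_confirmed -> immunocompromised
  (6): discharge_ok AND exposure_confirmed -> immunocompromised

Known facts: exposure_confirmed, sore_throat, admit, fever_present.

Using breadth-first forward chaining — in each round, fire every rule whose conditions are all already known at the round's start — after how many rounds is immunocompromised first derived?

2

Round 1 fires (3), giving discharge_ok.
Round 2 fires (6), giving immunocompromised.
immunocompromised first appears in round 2.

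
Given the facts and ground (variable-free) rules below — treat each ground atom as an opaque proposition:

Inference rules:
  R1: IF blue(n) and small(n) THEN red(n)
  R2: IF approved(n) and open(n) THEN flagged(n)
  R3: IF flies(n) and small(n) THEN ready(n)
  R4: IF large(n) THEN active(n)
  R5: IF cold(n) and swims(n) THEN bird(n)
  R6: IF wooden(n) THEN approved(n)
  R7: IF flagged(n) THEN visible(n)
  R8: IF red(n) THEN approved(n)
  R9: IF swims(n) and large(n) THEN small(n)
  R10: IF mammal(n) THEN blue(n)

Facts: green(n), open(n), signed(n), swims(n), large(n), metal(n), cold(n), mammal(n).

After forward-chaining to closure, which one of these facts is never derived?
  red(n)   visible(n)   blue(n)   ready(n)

Round 1: R4 [IF large(n) THEN active(n)]; R5 [IF cold(n) and swims(n) THEN bird(n)]; R9 [IF swims(n) and large(n) THEN small(n)]; R10 [IF mammal(n) THEN blue(n)]. Adds active(n), bird(n), small(n), blue(n).
Round 2: R1 [IF blue(n) and small(n) THEN red(n)]. Adds red(n).
Round 3: R8 [IF red(n) THEN approved(n)]. Adds approved(n).
Round 4: R2 [IF approved(n) and open(n) THEN flagged(n)]. Adds flagged(n).
Round 5: R7 [IF flagged(n) THEN visible(n)]. Adds visible(n).
Derived: visible(n) (round 5), blue(n) (round 1), red(n) (round 2). ready(n) never appears in any round.

ready(n)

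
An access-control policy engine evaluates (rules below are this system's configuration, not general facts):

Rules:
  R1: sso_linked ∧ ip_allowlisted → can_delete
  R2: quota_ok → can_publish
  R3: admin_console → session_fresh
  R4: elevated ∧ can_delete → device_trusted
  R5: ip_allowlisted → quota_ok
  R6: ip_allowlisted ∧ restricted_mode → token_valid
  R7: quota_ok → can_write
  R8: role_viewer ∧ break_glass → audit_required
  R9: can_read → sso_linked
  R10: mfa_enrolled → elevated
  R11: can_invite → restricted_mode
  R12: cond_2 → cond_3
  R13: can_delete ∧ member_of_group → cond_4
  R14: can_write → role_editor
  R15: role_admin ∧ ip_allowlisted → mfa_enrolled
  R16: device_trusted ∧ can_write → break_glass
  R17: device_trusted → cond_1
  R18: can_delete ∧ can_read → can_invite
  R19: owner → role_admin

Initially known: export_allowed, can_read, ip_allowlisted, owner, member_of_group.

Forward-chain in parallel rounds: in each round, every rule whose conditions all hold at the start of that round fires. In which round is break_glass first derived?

Round 1: R5 [ip_allowlisted → quota_ok]; R9 [can_read → sso_linked]; R19 [owner → role_admin]. New: quota_ok, sso_linked, role_admin.
Round 2: R1 [sso_linked ∧ ip_allowlisted → can_delete]; R2 [quota_ok → can_publish]; R7 [quota_ok → can_write]; R15 [role_admin ∧ ip_allowlisted → mfa_enrolled]. New: can_delete, can_publish, can_write, mfa_enrolled.
Round 3: R10 [mfa_enrolled → elevated]; R13 [can_delete ∧ member_of_group → cond_4]; R14 [can_write → role_editor]; R18 [can_delete ∧ can_read → can_invite]. New: elevated, cond_4, role_editor, can_invite.
Round 4: R4 [elevated ∧ can_delete → device_trusted]; R11 [can_invite → restricted_mode]. New: device_trusted, restricted_mode.
Round 5: R6 [ip_allowlisted ∧ restricted_mode → token_valid]; R16 [device_trusted ∧ can_write → break_glass]; R17 [device_trusted → cond_1]. New: token_valid, break_glass, cond_1.
break_glass first appears in round 5.

5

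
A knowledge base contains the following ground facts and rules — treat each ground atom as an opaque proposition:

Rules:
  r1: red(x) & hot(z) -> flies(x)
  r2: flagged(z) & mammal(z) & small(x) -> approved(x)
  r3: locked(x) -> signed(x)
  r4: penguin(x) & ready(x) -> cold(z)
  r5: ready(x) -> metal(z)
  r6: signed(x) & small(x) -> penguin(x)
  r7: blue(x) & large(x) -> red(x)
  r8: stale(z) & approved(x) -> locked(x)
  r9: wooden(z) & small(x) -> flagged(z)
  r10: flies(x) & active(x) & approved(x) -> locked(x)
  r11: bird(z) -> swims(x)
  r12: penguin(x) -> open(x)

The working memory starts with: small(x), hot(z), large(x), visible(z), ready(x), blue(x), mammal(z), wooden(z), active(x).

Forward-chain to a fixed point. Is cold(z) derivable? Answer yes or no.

yes

[1] r5 [ready(x) -> metal(z)]; r7 [blue(x) & large(x) -> red(x)]; r9 [wooden(z) & small(x) -> flagged(z)]. ⇒ new: metal(z), red(x), flagged(z).
[2] r1 [red(x) & hot(z) -> flies(x)]; r2 [flagged(z) & mammal(z) & small(x) -> approved(x)]. ⇒ new: flies(x), approved(x).
[3] r10 [flies(x) & active(x) & approved(x) -> locked(x)]. ⇒ new: locked(x).
[4] r3 [locked(x) -> signed(x)]. ⇒ new: signed(x).
[5] r6 [signed(x) & small(x) -> penguin(x)]. ⇒ new: penguin(x).
[6] r4 [penguin(x) & ready(x) -> cold(z)]; r12 [penguin(x) -> open(x)]. ⇒ new: cold(z), open(x).
cold(z) appears in round 6, so it is derivable.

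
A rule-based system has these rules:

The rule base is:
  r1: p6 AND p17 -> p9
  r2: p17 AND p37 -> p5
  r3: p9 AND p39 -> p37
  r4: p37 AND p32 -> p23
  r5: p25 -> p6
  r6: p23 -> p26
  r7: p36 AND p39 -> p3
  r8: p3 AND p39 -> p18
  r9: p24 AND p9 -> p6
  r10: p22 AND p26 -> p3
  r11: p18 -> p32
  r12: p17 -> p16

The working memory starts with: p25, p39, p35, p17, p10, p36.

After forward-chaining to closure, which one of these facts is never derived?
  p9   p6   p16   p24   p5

Round 1 — r5, r7, r12, derive p6, p3, p16.
Round 2 — r1, r8, derive p9, p18.
Round 3 — r3, r11, derive p37, p32.
Round 4 — r2, r4, derive p5, p23.
Round 5 — r6, derive p26.
Derived: p16 (round 1), p5 (round 4), p9 (round 2), p6 (round 1). p24 never appears in any round.

p24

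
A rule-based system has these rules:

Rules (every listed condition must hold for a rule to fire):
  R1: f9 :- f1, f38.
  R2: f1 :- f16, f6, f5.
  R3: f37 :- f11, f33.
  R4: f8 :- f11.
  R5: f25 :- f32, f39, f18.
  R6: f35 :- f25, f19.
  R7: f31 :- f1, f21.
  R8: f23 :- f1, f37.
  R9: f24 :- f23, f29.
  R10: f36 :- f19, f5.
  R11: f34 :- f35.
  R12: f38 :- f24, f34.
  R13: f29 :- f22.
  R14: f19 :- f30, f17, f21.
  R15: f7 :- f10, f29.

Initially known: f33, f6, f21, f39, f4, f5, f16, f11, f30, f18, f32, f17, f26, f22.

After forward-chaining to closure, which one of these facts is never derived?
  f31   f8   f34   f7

Round 1: R2 [f1 :- f16, f6, f5.]; R3 [f37 :- f11, f33.]; R4 [f8 :- f11.]; R5 [f25 :- f32, f39, f18.]; R13 [f29 :- f22.]; R14 [f19 :- f30, f17, f21.]. Adds f1, f37, f8, f25, f29, f19.
Round 2: R6 [f35 :- f25, f19.]; R7 [f31 :- f1, f21.]; R8 [f23 :- f1, f37.]; R10 [f36 :- f19, f5.]. Adds f35, f31, f23, f36.
Round 3: R9 [f24 :- f23, f29.]; R11 [f34 :- f35.]. Adds f24, f34.
Round 4: R12 [f38 :- f24, f34.]. Adds f38.
Round 5: R1 [f9 :- f1, f38.]. Adds f9.
Derived: f8 (round 1), f31 (round 2), f34 (round 3). f7 never appears in any round.

f7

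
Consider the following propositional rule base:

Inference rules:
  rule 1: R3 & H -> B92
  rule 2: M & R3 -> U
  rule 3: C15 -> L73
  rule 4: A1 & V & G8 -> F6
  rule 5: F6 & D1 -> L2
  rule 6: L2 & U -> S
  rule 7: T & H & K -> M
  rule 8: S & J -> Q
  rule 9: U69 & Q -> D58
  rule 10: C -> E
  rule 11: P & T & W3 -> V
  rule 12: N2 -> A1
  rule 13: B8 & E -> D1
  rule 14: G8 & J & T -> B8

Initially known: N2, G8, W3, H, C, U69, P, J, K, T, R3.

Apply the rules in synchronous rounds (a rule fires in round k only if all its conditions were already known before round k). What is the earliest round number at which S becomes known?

4

Round 1: rule 1 [R3 & H -> B92]; rule 7 [T & H & K -> M]; rule 10 [C -> E]; rule 11 [P & T & W3 -> V]; rule 12 [N2 -> A1]; rule 14 [G8 & J & T -> B8]. New: B92, M, E, V, A1, B8.
Round 2: rule 2 [M & R3 -> U]; rule 4 [A1 & V & G8 -> F6]; rule 13 [B8 & E -> D1]. New: U, F6, D1.
Round 3: rule 5 [F6 & D1 -> L2]. New: L2.
Round 4: rule 6 [L2 & U -> S]. New: S.
S first appears in round 4.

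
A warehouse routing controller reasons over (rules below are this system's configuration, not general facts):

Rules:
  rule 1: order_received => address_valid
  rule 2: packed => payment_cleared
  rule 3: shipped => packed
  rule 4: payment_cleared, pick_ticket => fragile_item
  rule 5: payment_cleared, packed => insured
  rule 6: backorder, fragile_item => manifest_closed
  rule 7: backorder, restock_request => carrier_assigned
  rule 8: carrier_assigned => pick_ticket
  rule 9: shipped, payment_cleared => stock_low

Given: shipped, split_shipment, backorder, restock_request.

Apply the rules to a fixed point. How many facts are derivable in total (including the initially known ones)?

12

Round 1 fires rule 3, rule 7, giving packed, carrier_assigned.
Round 2 fires rule 2, rule 8, giving payment_cleared, pick_ticket.
Round 3 fires rule 4, rule 5, rule 9, giving fragile_item, insured, stock_low.
Round 4 fires rule 6, giving manifest_closed.
Closure: {backorder, carrier_assigned, fragile_item, insured, manifest_closed, packed, payment_cleared, pick_ticket, restock_request, shipped, split_shipment, stock_low} — 12 facts.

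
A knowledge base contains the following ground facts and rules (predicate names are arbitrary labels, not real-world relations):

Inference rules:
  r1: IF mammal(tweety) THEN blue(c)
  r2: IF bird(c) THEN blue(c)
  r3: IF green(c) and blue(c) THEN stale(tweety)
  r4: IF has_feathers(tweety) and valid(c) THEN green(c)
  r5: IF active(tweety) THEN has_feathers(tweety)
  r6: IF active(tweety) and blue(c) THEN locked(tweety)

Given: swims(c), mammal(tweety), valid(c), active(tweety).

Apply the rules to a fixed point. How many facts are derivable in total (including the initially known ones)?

Round 1: r1 [IF mammal(tweety) THEN blue(c)]; r5 [IF active(tweety) THEN has_feathers(tweety)]. New: blue(c), has_feathers(tweety).
Round 2: r4 [IF has_feathers(tweety) and valid(c) THEN green(c)]; r6 [IF active(tweety) and blue(c) THEN locked(tweety)]. New: green(c), locked(tweety).
Round 3: r3 [IF green(c) and blue(c) THEN stale(tweety)]. New: stale(tweety).
Closure: {active(tweety), blue(c), green(c), has_feathers(tweety), locked(tweety), mammal(tweety), stale(tweety), swims(c), valid(c)} — 9 facts.

9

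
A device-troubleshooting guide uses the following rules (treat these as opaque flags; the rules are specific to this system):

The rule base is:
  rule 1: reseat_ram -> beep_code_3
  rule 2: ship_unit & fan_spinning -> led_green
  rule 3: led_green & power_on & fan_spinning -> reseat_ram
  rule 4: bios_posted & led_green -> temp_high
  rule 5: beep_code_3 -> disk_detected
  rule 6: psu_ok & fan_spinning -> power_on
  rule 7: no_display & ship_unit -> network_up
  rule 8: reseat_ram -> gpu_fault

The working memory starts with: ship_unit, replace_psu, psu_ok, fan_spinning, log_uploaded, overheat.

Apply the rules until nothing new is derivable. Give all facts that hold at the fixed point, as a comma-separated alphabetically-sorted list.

Round 1: rule 2 [ship_unit & fan_spinning -> led_green]; rule 6 [psu_ok & fan_spinning -> power_on]. New: led_green, power_on.
Round 2: rule 3 [led_green & power_on & fan_spinning -> reseat_ram]. New: reseat_ram.
Round 3: rule 1 [reseat_ram -> beep_code_3]; rule 8 [reseat_ram -> gpu_fault]. New: beep_code_3, gpu_fault.
Round 4: rule 5 [beep_code_3 -> disk_detected]. New: disk_detected.

beep_code_3, disk_detected, fan_spinning, gpu_fault, led_green, log_uploaded, overheat, power_on, psu_ok, replace_psu, reseat_ram, ship_unit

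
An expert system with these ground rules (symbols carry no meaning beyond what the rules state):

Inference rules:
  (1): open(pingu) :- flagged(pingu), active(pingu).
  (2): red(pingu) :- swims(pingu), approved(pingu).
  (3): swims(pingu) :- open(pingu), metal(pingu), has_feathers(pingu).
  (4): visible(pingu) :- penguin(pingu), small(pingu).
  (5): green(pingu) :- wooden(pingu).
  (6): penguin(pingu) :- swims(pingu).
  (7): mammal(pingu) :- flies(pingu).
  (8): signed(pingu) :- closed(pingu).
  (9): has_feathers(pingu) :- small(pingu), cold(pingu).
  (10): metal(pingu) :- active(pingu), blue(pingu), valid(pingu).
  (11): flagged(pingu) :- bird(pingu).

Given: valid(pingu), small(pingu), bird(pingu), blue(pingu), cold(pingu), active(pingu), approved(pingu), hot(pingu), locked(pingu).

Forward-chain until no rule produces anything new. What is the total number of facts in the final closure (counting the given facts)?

17

Round 1: (9) [has_feathers(pingu) :- small(pingu), cold(pingu).]; (10) [metal(pingu) :- active(pingu), blue(pingu), valid(pingu).]; (11) [flagged(pingu) :- bird(pingu).]. Adds has_feathers(pingu), metal(pingu), flagged(pingu).
Round 2: (1) [open(pingu) :- flagged(pingu), active(pingu).]. Adds open(pingu).
Round 3: (3) [swims(pingu) :- open(pingu), metal(pingu), has_feathers(pingu).]. Adds swims(pingu).
Round 4: (2) [red(pingu) :- swims(pingu), approved(pingu).]; (6) [penguin(pingu) :- swims(pingu).]. Adds red(pingu), penguin(pingu).
Round 5: (4) [visible(pingu) :- penguin(pingu), small(pingu).]. Adds visible(pingu).
Closure: {active(pingu), approved(pingu), bird(pingu), blue(pingu), cold(pingu), flagged(pingu), has_feathers(pingu), hot(pingu), locked(pingu), metal(pingu), open(pingu), penguin(pingu), red(pingu), small(pingu), swims(pingu), valid(pingu), visible(pingu)} — 17 facts.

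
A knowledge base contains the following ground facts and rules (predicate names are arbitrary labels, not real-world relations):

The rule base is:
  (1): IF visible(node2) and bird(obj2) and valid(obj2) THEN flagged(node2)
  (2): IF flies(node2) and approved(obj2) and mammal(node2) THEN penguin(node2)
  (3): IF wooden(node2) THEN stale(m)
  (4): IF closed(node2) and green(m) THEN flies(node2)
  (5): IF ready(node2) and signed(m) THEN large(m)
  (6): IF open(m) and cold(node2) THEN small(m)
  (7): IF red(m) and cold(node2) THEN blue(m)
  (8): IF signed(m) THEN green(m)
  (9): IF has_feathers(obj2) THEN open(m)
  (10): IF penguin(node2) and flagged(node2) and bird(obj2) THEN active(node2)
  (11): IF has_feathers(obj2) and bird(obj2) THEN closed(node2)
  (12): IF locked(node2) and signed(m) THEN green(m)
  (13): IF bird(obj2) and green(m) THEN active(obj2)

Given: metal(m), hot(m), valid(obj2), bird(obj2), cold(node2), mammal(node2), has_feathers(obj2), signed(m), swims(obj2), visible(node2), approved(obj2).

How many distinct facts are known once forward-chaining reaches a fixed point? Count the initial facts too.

Round 1: (1) [IF visible(node2) and bird(obj2) and valid(obj2) THEN flagged(node2)]; (8) [IF signed(m) THEN green(m)]; (9) [IF has_feathers(obj2) THEN open(m)]; (11) [IF has_feathers(obj2) and bird(obj2) THEN closed(node2)]. New: flagged(node2), green(m), open(m), closed(node2).
Round 2: (4) [IF closed(node2) and green(m) THEN flies(node2)]; (6) [IF open(m) and cold(node2) THEN small(m)]; (13) [IF bird(obj2) and green(m) THEN active(obj2)]. New: flies(node2), small(m), active(obj2).
Round 3: (2) [IF flies(node2) and approved(obj2) and mammal(node2) THEN penguin(node2)]. New: penguin(node2).
Round 4: (10) [IF penguin(node2) and flagged(node2) and bird(obj2) THEN active(node2)]. New: active(node2).
Closure: {active(node2), active(obj2), approved(obj2), bird(obj2), closed(node2), cold(node2), flagged(node2), flies(node2), green(m), has_feathers(obj2), hot(m), mammal(node2), metal(m), open(m), penguin(node2), signed(m), small(m), swims(obj2), valid(obj2), visible(node2)} — 20 facts.

20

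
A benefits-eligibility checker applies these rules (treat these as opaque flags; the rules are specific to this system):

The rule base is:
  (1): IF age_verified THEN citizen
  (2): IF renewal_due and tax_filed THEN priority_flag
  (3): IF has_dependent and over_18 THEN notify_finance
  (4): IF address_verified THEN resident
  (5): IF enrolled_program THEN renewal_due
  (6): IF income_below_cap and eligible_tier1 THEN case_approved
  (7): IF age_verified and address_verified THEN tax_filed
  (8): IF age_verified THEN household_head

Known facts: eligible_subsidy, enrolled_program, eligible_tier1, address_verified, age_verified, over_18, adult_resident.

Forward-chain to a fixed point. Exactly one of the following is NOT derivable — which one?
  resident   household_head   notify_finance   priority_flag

[1] (1) [IF age_verified THEN citizen]; (4) [IF address_verified THEN resident]; (5) [IF enrolled_program THEN renewal_due]; (7) [IF age_verified and address_verified THEN tax_filed]; (8) [IF age_verified THEN household_head]. ⇒ new: citizen, resident, renewal_due, tax_filed, household_head.
[2] (2) [IF renewal_due and tax_filed THEN priority_flag]. ⇒ new: priority_flag.
Derived: priority_flag (round 2), household_head (round 1), resident (round 1). notify_finance never appears in any round.

notify_finance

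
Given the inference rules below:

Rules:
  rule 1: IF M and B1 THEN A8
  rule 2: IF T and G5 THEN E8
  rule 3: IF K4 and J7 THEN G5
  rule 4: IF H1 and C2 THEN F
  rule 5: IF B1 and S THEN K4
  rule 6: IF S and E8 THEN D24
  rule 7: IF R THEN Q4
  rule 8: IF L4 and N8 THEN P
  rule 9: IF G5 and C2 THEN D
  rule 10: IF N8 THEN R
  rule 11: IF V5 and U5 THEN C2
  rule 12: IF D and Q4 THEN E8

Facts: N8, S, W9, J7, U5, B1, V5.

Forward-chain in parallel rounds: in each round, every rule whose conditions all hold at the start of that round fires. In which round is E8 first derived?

4

[1] rule 5 [IF B1 and S THEN K4]; rule 10 [IF N8 THEN R]; rule 11 [IF V5 and U5 THEN C2]. ⇒ new: K4, R, C2.
[2] rule 3 [IF K4 and J7 THEN G5]; rule 7 [IF R THEN Q4]. ⇒ new: G5, Q4.
[3] rule 9 [IF G5 and C2 THEN D]. ⇒ new: D.
[4] rule 12 [IF D and Q4 THEN E8]. ⇒ new: E8.
E8 first appears in round 4.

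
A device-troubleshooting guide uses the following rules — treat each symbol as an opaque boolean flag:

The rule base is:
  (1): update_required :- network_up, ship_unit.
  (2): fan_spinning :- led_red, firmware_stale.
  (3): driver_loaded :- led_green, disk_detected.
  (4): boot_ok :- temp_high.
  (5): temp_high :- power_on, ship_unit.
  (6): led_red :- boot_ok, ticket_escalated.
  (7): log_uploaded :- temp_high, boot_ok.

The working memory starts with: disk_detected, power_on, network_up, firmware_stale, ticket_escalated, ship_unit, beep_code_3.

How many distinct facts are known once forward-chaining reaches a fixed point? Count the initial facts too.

[1] (1) [update_required :- network_up, ship_unit.]; (5) [temp_high :- power_on, ship_unit.]. ⇒ new: update_required, temp_high.
[2] (4) [boot_ok :- temp_high.]. ⇒ new: boot_ok.
[3] (6) [led_red :- boot_ok, ticket_escalated.]; (7) [log_uploaded :- temp_high, boot_ok.]. ⇒ new: led_red, log_uploaded.
[4] (2) [fan_spinning :- led_red, firmware_stale.]. ⇒ new: fan_spinning.
Closure: {beep_code_3, boot_ok, disk_detected, fan_spinning, firmware_stale, led_red, log_uploaded, network_up, power_on, ship_unit, temp_high, ticket_escalated, update_required} — 13 facts.

13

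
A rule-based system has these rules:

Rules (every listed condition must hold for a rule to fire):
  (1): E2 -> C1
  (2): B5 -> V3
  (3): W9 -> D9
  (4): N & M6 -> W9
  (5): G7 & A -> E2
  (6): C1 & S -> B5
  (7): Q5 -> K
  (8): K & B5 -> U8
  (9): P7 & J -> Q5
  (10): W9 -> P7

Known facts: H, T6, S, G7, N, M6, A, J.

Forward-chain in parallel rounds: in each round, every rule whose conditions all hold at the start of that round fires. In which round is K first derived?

4

Round 1 — (4), (5), derive W9, E2.
Round 2 — (1), (3), (10), derive C1, D9, P7.
Round 3 — (6), (9), derive B5, Q5.
Round 4 — (2), (7), derive V3, K.
K first appears in round 4.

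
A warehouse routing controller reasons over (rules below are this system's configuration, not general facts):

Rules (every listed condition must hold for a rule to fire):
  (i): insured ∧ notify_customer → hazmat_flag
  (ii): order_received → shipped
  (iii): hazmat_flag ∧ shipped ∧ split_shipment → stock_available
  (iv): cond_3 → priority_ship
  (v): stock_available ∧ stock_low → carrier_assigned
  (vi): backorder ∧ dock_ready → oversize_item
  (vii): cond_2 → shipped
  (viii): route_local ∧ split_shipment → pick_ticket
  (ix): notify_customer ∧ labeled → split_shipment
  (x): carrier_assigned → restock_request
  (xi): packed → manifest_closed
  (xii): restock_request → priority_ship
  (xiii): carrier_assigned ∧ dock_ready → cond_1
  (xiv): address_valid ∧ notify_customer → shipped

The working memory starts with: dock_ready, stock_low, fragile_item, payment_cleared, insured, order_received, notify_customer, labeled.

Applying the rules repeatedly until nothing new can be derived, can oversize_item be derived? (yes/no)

Round 1 — (i), (ii), (ix), derive hazmat_flag, shipped, split_shipment.
Round 2 — (iii), derive stock_available.
Round 3 — (v), derive carrier_assigned.
Round 4 — (x), (xiii), derive restock_request, cond_1.
Round 5 — (xii), derive priority_ship.
Fixed point reached. oversize_item is concluded only by (vi); (vi) needs backorder (never derived).

no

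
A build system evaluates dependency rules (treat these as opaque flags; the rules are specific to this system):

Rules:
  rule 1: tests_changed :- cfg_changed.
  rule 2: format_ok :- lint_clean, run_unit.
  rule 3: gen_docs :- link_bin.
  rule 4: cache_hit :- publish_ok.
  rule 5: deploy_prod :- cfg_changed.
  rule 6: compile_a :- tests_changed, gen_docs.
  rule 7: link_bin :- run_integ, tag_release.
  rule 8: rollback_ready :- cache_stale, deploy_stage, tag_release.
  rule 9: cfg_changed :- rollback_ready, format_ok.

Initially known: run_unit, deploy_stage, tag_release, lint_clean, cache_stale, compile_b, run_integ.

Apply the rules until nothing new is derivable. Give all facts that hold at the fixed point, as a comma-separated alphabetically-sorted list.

[1] rule 2 [format_ok :- lint_clean, run_unit.]; rule 7 [link_bin :- run_integ, tag_release.]; rule 8 [rollback_ready :- cache_stale, deploy_stage, tag_release.]. ⇒ new: format_ok, link_bin, rollback_ready.
[2] rule 3 [gen_docs :- link_bin.]; rule 9 [cfg_changed :- rollback_ready, format_ok.]. ⇒ new: gen_docs, cfg_changed.
[3] rule 1 [tests_changed :- cfg_changed.]; rule 5 [deploy_prod :- cfg_changed.]. ⇒ new: tests_changed, deploy_prod.
[4] rule 6 [compile_a :- tests_changed, gen_docs.]. ⇒ new: compile_a.

cache_stale, cfg_changed, compile_a, compile_b, deploy_prod, deploy_stage, format_ok, gen_docs, link_bin, lint_clean, rollback_ready, run_integ, run_unit, tag_release, tests_changed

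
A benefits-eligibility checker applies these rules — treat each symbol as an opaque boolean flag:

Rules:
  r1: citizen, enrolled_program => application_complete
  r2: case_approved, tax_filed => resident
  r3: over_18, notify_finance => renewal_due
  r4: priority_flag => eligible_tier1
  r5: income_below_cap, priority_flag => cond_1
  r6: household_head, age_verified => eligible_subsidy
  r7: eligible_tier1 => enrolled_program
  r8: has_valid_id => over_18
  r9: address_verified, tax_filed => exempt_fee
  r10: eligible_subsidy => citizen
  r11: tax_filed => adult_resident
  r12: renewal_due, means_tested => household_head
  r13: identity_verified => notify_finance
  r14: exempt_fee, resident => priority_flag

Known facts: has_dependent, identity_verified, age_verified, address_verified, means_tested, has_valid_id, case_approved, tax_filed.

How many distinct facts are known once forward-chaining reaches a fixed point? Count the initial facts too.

[1] r2 [case_approved, tax_filed => resident]; r8 [has_valid_id => over_18]; r9 [address_verified, tax_filed => exempt_fee]; r11 [tax_filed => adult_resident]; r13 [identity_verified => notify_finance]. ⇒ new: resident, over_18, exempt_fee, adult_resident, notify_finance.
[2] r3 [over_18, notify_finance => renewal_due]; r14 [exempt_fee, resident => priority_flag]. ⇒ new: renewal_due, priority_flag.
[3] r4 [priority_flag => eligible_tier1]; r12 [renewal_due, means_tested => household_head]. ⇒ new: eligible_tier1, household_head.
[4] r6 [household_head, age_verified => eligible_subsidy]; r7 [eligible_tier1 => enrolled_program]. ⇒ new: eligible_subsidy, enrolled_program.
[5] r10 [eligible_subsidy => citizen]. ⇒ new: citizen.
[6] r1 [citizen, enrolled_program => application_complete]. ⇒ new: application_complete.
Closure: {address_verified, adult_resident, age_verified, application_complete, case_approved, citizen, eligible_subsidy, eligible_tier1, enrolled_program, exempt_fee, has_dependent, has_valid_id, household_head, identity_verified, means_tested, notify_finance, over_18, priority_flag, renewal_due, resident, tax_filed} — 21 facts.

21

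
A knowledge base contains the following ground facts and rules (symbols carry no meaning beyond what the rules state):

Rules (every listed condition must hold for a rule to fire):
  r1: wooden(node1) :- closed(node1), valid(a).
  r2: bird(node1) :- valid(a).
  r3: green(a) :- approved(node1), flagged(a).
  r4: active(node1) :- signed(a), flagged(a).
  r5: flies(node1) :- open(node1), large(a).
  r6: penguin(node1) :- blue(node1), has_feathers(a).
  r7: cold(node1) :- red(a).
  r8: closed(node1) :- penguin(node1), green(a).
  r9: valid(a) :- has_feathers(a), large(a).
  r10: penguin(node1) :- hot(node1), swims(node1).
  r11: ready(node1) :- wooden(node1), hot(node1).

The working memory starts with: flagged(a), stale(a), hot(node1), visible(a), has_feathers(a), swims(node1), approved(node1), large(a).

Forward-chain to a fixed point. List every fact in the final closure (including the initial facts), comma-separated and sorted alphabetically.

approved(node1), bird(node1), closed(node1), flagged(a), green(a), has_feathers(a), hot(node1), large(a), penguin(node1), ready(node1), stale(a), swims(node1), valid(a), visible(a), wooden(node1)

[1] r3 [green(a) :- approved(node1), flagged(a).]; r9 [valid(a) :- has_feathers(a), large(a).]; r10 [penguin(node1) :- hot(node1), swims(node1).]. ⇒ new: green(a), valid(a), penguin(node1).
[2] r2 [bird(node1) :- valid(a).]; r8 [closed(node1) :- penguin(node1), green(a).]. ⇒ new: bird(node1), closed(node1).
[3] r1 [wooden(node1) :- closed(node1), valid(a).]. ⇒ new: wooden(node1).
[4] r11 [ready(node1) :- wooden(node1), hot(node1).]. ⇒ new: ready(node1).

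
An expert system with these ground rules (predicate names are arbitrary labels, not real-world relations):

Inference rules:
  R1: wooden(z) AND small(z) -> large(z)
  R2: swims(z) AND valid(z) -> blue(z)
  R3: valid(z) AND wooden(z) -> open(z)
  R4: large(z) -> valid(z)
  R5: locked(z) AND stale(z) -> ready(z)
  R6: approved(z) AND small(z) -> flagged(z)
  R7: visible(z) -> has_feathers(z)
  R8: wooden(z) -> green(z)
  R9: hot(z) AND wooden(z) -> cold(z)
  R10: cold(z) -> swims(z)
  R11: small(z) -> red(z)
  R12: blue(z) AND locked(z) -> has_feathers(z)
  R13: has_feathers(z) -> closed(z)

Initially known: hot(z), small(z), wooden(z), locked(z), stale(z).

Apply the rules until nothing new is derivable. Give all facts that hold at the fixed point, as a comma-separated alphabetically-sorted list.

Round 1 — R1, R5, R8, R9, R11, derive large(z), ready(z), green(z), cold(z), red(z).
Round 2 — R4, R10, derive valid(z), swims(z).
Round 3 — R2, R3, derive blue(z), open(z).
Round 4 — R12, derive has_feathers(z).
Round 5 — R13, derive closed(z).

blue(z), closed(z), cold(z), green(z), has_feathers(z), hot(z), large(z), locked(z), open(z), ready(z), red(z), small(z), stale(z), swims(z), valid(z), wooden(z)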